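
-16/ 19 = -0.84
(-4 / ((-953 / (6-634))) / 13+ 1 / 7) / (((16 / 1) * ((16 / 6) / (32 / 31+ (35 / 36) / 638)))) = -3823836895 / 2634558710784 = -0.00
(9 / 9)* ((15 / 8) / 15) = 1 / 8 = 0.12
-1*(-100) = 100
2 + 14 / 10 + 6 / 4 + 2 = 69 / 10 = 6.90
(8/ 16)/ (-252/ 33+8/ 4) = -11/ 124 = -0.09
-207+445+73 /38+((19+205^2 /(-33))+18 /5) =-6338743 /6270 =-1010.96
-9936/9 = -1104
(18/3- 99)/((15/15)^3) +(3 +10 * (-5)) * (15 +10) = -1268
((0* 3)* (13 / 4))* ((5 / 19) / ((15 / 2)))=0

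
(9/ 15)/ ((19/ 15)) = 9/ 19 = 0.47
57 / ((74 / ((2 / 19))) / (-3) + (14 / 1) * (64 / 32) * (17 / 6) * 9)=171 / 1439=0.12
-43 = -43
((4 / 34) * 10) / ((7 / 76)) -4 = 1044 / 119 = 8.77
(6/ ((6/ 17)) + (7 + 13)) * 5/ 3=185/ 3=61.67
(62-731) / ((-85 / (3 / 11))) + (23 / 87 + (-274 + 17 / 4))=-86986799 / 325380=-267.34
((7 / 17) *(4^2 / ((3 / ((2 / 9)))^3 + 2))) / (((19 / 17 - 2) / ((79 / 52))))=-17696 / 3841305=-0.00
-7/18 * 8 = -28/9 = -3.11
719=719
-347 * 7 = -2429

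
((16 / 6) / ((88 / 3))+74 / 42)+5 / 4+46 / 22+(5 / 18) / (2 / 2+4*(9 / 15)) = 248599 / 47124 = 5.28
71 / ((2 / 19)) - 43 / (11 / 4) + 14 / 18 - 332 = 64873 / 198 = 327.64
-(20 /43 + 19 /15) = -1117 /645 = -1.73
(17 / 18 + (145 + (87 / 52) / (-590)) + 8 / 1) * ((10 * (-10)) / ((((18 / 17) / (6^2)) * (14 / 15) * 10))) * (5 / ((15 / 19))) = -68647766555 / 193284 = -355165.28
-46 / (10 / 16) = -368 / 5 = -73.60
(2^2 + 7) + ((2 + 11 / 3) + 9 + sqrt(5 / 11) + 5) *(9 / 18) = sqrt(55) / 22 + 125 / 6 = 21.17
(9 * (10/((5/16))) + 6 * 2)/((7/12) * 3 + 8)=400/13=30.77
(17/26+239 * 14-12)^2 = 7517063401/676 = 11119916.27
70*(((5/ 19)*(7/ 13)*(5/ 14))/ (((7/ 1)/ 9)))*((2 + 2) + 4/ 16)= 19125/ 988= 19.36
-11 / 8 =-1.38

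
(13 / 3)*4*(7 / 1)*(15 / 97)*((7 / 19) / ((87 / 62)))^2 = 342807920 / 265043673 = 1.29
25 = 25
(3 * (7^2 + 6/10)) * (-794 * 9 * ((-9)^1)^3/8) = 484477362/5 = 96895472.40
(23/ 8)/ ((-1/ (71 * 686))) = -560119/ 4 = -140029.75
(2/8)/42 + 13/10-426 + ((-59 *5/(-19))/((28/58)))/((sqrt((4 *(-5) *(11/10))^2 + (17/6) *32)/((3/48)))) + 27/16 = -710651/1680 + 8555 *sqrt(1293)/3668672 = -422.92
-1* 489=-489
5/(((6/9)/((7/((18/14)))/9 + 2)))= 1055/54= 19.54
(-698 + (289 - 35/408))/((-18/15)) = 834535/2448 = 340.90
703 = 703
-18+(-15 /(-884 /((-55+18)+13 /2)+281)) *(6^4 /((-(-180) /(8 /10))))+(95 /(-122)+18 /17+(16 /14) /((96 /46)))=-3992212856 /228767385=-17.45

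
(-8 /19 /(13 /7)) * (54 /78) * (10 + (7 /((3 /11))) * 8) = -33.80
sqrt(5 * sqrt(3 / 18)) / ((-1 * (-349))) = sqrt(5) * 6^(3 / 4) / 2094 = 0.00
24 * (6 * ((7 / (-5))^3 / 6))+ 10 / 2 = -60.86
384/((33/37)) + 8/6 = 14252/33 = 431.88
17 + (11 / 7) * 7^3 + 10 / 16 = 4453 / 8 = 556.62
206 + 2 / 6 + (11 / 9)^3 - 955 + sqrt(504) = -544447 / 729 + 6 * sqrt(14) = -724.39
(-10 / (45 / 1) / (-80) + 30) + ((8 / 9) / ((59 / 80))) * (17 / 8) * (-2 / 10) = 208793 / 7080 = 29.49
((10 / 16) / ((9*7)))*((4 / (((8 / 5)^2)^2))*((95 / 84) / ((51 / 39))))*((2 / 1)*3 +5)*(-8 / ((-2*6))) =42453125 / 1105477632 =0.04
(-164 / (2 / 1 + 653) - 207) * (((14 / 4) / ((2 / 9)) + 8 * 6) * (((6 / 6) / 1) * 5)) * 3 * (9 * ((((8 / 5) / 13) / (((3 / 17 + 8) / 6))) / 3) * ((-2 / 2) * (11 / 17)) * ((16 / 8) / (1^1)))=16449520824 / 236717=69490.24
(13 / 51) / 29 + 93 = 137560 / 1479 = 93.01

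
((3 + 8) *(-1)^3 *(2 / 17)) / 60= -11 / 510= -0.02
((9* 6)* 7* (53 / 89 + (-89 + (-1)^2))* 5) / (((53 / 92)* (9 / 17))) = -2554934760 / 4717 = -541644.00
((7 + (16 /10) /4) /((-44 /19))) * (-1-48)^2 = -7672.29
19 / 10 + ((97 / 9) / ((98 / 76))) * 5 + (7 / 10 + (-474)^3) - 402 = -234825403447 / 2205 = -106496781.61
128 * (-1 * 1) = -128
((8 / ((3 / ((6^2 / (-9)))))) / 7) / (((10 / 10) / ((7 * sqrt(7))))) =-32 * sqrt(7) / 3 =-28.22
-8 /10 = -4 /5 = -0.80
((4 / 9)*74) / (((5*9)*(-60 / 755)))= -11174 / 1215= -9.20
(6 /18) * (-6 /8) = -0.25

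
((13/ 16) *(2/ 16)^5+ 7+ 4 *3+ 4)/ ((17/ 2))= 12058637/ 4456448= 2.71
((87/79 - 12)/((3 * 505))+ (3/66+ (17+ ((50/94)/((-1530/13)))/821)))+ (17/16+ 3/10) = 762779881089199/41453727012720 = 18.40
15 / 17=0.88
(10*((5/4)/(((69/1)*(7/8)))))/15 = 20/1449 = 0.01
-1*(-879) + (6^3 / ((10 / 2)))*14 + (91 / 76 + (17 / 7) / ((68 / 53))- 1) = 988117 / 665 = 1485.89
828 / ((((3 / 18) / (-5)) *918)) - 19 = -783 / 17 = -46.06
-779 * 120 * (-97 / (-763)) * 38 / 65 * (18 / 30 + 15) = -413480736 / 3815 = -108382.89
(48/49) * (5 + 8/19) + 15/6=7.81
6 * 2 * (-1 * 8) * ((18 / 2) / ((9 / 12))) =-1152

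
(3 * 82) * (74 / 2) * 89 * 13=10531014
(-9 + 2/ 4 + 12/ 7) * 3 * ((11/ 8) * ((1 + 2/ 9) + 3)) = -19855/ 168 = -118.18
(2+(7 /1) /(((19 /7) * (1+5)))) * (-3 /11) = -277 /418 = -0.66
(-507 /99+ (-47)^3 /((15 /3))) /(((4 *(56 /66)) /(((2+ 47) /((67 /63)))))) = -377827191 /1340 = -281960.59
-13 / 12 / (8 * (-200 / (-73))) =-0.05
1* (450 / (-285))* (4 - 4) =0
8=8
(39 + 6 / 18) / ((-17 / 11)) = -25.45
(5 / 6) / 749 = 0.00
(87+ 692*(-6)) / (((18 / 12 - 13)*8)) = 4065 / 92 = 44.18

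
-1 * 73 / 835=-73 / 835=-0.09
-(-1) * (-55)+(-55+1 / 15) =-1649 / 15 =-109.93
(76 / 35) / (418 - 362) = 19 / 490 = 0.04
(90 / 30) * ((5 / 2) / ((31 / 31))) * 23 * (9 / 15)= 207 / 2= 103.50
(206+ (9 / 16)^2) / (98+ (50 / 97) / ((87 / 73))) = 445722663 / 212652032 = 2.10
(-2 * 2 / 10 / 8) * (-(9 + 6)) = 3 / 4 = 0.75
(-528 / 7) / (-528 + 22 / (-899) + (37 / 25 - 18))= 0.14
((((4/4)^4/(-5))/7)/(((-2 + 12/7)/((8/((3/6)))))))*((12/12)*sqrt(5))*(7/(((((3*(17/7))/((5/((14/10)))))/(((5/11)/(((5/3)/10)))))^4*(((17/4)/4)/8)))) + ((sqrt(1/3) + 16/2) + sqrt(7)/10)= sqrt(7)/10 + sqrt(3)/3 + 8 + 5600000000000*sqrt(5)/20788126337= 611.20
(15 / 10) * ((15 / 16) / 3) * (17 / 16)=255 / 512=0.50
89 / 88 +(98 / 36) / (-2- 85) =67531 / 68904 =0.98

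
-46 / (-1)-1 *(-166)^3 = 4574342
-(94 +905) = -999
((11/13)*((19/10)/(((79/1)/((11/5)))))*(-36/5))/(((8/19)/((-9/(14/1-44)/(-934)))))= 1179387/4796090000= 0.00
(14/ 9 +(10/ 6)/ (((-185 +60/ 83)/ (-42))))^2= 57942544/ 15468489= 3.75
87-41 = 46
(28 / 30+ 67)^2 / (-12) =-1038361 / 2700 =-384.58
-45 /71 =-0.63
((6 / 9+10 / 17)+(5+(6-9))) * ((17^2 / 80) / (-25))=-1411 / 3000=-0.47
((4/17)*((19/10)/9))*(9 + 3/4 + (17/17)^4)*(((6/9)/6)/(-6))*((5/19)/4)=-43/66096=-0.00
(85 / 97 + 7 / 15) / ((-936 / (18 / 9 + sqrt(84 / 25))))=-977 / 340470 - 977 * sqrt(21) / 1702350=-0.01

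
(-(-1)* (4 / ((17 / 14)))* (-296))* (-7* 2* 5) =1160320 / 17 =68254.12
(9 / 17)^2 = 81 / 289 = 0.28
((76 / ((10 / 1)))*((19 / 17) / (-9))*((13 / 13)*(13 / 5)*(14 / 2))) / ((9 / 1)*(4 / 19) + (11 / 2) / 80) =-8.75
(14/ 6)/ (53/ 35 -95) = -245/ 9816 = -0.02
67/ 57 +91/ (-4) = -4919/ 228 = -21.57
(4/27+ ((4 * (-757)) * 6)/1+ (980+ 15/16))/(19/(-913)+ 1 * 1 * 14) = -6778794011/5513616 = -1229.46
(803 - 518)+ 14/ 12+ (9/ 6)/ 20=286.24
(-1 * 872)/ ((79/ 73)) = -63656/ 79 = -805.77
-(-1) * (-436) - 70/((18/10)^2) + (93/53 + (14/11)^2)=-235951337/519453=-454.23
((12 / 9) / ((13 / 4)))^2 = 256 / 1521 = 0.17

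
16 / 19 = 0.84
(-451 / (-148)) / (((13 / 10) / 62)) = 69905 / 481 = 145.33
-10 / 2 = -5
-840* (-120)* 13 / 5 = 262080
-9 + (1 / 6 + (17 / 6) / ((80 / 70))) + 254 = 11887 / 48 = 247.65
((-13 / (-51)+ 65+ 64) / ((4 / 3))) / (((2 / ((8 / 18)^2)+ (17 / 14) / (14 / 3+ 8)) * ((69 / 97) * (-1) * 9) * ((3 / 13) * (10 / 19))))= -21005717824 / 1722110625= -12.20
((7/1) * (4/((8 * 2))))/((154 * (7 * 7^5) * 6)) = 1/62118672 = 0.00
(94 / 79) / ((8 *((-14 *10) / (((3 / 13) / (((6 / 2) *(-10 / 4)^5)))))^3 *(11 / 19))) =114304 / 2498066707611083984375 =0.00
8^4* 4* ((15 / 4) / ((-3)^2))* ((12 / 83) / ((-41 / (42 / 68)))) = -14.87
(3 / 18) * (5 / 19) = 5 / 114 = 0.04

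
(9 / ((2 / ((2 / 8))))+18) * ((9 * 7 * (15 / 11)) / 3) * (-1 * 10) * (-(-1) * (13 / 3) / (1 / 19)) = -19840275 / 44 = -450915.34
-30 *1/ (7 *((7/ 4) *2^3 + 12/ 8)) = -60/ 217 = -0.28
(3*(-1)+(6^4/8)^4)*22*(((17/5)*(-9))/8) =-1159162098039/20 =-57958104901.95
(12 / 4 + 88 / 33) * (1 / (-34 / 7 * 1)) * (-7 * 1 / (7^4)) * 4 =0.01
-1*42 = -42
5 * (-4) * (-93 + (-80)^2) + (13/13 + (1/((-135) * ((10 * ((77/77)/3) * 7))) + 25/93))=-12317447131/97650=-126138.73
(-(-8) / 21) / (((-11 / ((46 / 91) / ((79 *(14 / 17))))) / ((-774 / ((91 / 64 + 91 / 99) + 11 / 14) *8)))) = 3718766592 / 6978743317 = 0.53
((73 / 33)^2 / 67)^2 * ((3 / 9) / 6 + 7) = 3606576607 / 95824788642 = 0.04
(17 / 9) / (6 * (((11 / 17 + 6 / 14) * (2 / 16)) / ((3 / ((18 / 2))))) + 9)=2023 / 12231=0.17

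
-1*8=-8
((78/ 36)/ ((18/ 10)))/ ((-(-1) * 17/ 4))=130/ 459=0.28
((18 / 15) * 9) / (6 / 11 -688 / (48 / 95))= -1782 / 224585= -0.01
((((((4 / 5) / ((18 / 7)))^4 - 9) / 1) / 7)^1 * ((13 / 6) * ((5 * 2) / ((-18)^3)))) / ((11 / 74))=17733127529 / 552432919500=0.03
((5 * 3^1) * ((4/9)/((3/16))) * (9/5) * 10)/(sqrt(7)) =640 * sqrt(7)/7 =241.90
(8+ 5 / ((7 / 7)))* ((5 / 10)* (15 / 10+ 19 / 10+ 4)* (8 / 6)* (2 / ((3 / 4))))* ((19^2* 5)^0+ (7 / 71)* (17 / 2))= 111592 / 355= 314.34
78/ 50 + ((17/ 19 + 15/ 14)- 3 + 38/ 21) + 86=88.34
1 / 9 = 0.11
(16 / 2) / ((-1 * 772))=-2 / 193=-0.01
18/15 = 6/5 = 1.20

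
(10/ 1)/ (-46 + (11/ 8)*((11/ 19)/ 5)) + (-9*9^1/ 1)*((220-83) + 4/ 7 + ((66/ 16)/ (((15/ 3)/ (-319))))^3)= 3292011097708881497/ 2229696000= 1476439432.87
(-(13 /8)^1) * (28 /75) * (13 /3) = -1183 /450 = -2.63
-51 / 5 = -10.20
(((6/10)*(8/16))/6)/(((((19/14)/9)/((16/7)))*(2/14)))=504/95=5.31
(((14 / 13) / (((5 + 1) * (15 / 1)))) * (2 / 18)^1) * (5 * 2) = 14 / 1053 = 0.01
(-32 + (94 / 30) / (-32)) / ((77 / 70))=-15407 / 528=-29.18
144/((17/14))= 2016/17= 118.59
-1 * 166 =-166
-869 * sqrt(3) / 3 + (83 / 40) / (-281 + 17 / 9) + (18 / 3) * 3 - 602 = -58681067 / 100480 - 869 * sqrt(3) / 3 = -1085.72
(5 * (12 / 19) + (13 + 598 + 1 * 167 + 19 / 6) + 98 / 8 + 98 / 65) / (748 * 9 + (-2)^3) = 11827579 / 99649680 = 0.12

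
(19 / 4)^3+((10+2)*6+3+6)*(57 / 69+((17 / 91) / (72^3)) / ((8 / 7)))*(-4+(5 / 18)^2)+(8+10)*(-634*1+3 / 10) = -206451728090437 / 17856184320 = -11561.92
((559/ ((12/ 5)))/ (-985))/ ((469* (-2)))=559/ 2217432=0.00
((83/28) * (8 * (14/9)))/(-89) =-332/801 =-0.41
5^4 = 625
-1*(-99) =99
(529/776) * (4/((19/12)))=1.72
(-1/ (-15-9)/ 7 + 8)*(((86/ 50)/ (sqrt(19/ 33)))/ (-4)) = -11567*sqrt(627)/ 63840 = -4.54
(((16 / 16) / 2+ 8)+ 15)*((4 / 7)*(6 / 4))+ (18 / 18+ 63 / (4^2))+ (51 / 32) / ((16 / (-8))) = 10879 / 448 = 24.28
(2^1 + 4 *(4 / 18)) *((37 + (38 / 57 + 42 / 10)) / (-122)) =-8164 / 8235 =-0.99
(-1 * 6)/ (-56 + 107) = -2/ 17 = -0.12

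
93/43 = 2.16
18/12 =3/2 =1.50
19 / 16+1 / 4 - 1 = 7 / 16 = 0.44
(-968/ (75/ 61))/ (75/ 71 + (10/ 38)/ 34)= -2708295568/ 3660375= -739.90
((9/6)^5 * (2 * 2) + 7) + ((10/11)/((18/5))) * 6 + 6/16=5183/132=39.27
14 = 14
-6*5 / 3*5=-50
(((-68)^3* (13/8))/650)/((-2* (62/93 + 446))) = 14739/16750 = 0.88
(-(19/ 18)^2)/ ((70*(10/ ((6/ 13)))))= -361/ 491400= -0.00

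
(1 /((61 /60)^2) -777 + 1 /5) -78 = -15885554 /18605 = -853.83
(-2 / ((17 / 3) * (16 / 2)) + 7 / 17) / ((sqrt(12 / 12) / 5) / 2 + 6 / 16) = 250 / 323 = 0.77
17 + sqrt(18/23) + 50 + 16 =3 * sqrt(46)/23 + 83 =83.88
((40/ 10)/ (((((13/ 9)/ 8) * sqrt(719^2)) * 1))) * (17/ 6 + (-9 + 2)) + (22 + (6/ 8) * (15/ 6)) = 23.75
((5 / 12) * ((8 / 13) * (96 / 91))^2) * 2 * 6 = 2949120 / 1399489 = 2.11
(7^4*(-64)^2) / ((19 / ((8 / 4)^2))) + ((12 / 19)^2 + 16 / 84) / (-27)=423788097164 / 204687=2070420.19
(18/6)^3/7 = 27/7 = 3.86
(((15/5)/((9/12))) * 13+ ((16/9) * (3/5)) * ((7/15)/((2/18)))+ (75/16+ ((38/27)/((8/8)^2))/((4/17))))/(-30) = -725209/324000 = -2.24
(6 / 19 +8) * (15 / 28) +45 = 13155 / 266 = 49.45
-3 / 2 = -1.50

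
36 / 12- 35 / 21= 4 / 3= 1.33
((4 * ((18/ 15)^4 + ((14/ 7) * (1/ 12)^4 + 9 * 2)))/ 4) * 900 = 130077553/ 7200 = 18066.33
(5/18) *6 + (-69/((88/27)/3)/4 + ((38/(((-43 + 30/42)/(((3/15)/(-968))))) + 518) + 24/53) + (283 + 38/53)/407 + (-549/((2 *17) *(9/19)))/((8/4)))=472334134177/968106480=487.89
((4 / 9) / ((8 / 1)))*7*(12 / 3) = 14 / 9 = 1.56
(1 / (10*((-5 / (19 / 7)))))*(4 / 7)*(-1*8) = 304 / 1225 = 0.25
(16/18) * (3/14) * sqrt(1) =4/21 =0.19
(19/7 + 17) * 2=276/7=39.43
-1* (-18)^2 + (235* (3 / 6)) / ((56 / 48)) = -1563 / 7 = -223.29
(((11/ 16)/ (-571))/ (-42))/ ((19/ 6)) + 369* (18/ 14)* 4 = 2305889867/ 1215088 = 1897.71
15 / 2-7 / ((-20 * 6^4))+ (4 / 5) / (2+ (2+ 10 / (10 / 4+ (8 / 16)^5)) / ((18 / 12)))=143464499 / 18792000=7.63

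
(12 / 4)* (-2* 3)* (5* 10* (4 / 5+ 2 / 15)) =-840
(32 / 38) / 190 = 8 / 1805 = 0.00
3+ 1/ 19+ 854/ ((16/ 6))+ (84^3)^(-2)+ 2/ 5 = 10803029243747423/ 33373313003520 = 323.70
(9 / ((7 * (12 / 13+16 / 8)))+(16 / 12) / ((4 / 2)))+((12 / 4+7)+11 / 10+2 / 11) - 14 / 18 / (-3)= 2497963 / 197505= 12.65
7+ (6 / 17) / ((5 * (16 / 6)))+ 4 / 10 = 505 / 68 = 7.43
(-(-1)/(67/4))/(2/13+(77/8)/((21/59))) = 0.00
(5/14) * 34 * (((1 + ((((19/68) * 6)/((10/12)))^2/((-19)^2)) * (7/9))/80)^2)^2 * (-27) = -18596759388507/2244039617968750000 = -0.00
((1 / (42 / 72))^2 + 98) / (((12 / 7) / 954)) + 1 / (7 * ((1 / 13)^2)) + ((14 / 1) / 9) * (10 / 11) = 38945204 / 693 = 56197.99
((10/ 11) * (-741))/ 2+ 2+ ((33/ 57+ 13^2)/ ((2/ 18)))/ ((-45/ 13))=-810631/ 1045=-775.72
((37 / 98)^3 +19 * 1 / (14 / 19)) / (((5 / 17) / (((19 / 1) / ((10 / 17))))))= 133540905851 / 47059600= 2837.70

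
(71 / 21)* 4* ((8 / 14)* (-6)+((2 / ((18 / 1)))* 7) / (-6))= -190990 / 3969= -48.12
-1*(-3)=3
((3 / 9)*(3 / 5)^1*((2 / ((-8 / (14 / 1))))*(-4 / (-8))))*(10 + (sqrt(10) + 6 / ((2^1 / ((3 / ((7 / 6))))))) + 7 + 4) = -201 / 20 - 7*sqrt(10) / 20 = -11.16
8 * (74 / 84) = 148 / 21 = 7.05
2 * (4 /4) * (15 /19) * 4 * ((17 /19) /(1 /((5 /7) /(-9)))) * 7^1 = -3400 /1083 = -3.14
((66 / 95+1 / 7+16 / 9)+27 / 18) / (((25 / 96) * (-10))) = -394088 / 249375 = -1.58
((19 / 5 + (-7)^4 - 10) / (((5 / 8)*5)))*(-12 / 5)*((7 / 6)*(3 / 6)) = -670544 / 625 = -1072.87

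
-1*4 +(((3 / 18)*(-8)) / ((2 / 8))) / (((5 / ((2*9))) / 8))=-788 / 5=-157.60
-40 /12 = -10 /3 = -3.33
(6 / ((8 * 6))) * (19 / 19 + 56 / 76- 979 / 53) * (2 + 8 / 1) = -21065 / 1007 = -20.92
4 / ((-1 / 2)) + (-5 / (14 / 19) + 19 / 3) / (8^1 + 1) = -3043 / 378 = -8.05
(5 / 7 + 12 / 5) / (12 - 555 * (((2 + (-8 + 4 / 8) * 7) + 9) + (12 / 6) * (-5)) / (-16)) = -3488 / 1987335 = -0.00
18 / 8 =9 / 4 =2.25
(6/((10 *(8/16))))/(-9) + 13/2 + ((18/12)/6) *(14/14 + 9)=133/15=8.87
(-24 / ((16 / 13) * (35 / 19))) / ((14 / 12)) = -2223 / 245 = -9.07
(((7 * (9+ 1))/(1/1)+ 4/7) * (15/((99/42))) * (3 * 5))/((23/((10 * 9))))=6669000/253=26359.68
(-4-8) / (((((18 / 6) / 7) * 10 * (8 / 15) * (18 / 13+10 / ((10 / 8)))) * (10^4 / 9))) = -2457 / 4880000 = -0.00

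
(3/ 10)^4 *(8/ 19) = 81/ 23750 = 0.00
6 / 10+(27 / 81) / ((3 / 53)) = 292 / 45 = 6.49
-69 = -69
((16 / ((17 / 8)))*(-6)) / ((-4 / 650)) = 124800 / 17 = 7341.18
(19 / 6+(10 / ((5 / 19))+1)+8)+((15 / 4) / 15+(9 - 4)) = 665 / 12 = 55.42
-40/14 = -20/7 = -2.86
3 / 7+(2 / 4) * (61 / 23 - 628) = -100543 / 322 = -312.25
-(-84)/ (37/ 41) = 3444/ 37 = 93.08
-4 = -4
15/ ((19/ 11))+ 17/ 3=14.35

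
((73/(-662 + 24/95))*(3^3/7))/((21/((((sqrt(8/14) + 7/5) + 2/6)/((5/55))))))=-0.55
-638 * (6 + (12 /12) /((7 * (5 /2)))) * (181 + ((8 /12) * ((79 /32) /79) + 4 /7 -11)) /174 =-3788.77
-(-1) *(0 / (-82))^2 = 0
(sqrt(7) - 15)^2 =(15 - sqrt(7))^2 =152.63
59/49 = 1.20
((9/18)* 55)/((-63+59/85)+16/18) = -0.45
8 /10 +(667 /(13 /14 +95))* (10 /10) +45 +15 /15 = 360952 /6715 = 53.75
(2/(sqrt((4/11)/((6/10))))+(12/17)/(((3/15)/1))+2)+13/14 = sqrt(165)/5+1537/238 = 9.03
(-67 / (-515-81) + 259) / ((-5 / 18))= -1389879 / 1490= -932.80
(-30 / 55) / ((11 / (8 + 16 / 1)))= -144 / 121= -1.19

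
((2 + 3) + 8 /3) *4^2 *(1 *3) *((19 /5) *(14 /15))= 97888 /75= 1305.17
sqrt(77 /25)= 1.75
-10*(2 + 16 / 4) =-60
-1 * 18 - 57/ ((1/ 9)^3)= -41571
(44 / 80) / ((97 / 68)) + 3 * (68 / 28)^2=429658 / 23765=18.08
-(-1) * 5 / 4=5 / 4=1.25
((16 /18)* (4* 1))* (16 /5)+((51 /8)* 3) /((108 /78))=18137 /720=25.19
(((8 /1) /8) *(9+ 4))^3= 2197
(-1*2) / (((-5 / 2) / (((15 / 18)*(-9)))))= -6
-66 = -66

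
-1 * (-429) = 429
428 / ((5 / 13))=5564 / 5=1112.80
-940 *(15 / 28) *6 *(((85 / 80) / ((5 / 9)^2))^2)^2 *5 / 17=-89459652535479 / 716800000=-124804.20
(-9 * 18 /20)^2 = 6561 /100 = 65.61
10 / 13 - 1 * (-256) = 3338 / 13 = 256.77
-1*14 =-14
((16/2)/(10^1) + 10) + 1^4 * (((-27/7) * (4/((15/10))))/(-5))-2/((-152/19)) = 367/28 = 13.11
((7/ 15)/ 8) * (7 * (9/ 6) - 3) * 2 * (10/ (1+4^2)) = 35/ 68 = 0.51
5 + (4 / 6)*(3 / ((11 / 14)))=83 / 11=7.55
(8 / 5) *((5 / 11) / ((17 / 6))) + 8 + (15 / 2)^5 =142052533 / 5984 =23738.73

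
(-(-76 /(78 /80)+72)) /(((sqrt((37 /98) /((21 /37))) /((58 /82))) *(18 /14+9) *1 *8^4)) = 0.00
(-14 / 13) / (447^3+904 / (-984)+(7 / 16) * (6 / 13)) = -13776 / 1142512648247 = -0.00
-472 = -472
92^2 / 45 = 8464 / 45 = 188.09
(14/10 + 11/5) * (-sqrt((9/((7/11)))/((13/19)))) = -54 * sqrt(19019)/455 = -16.37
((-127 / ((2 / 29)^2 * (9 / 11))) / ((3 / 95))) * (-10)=10334566.20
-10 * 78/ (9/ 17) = -1473.33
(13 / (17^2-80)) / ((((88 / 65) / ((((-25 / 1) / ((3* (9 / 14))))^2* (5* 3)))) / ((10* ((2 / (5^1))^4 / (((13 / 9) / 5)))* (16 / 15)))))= 20384000 / 186219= 109.46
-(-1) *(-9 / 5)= -9 / 5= -1.80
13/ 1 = 13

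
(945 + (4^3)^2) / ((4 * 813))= 5041 / 3252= 1.55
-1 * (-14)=14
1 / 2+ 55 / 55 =3 / 2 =1.50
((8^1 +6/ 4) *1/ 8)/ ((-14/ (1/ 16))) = -19/ 3584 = -0.01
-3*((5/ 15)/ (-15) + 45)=-2024/ 15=-134.93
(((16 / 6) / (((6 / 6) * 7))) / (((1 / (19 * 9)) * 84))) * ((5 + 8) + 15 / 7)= 4028 / 343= 11.74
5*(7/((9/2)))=70/9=7.78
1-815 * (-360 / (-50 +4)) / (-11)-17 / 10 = 579.14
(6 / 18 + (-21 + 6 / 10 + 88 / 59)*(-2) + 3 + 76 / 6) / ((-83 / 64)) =-1016064 / 24485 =-41.50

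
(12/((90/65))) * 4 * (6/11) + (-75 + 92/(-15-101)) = -18146/319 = -56.88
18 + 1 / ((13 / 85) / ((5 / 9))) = 2531 / 117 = 21.63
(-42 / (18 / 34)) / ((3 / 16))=-3808 / 9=-423.11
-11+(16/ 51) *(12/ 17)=-3115/ 289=-10.78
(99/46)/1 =99/46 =2.15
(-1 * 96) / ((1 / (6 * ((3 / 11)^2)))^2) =-279936 / 14641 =-19.12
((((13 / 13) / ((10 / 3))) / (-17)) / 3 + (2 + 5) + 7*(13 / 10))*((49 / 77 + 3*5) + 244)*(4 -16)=-2757888 / 55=-50143.42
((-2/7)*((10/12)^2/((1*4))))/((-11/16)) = 0.07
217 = 217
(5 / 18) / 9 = 5 / 162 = 0.03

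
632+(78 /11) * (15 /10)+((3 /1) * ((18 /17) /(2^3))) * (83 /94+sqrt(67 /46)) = 27 * sqrt(3082) /3128+45209699 /70312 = 643.47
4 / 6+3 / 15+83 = 1258 / 15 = 83.87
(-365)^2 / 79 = 133225 / 79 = 1686.39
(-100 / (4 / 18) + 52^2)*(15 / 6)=5635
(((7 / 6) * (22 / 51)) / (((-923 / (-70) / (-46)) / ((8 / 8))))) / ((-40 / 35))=433895 / 282438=1.54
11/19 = 0.58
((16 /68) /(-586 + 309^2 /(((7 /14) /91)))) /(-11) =-1 /812372693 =-0.00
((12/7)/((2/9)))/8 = 27/28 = 0.96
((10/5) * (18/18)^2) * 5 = 10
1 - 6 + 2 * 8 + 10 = 21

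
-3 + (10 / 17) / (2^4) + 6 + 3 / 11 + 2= 7943 / 1496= 5.31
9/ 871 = 0.01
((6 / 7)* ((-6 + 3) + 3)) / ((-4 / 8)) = 0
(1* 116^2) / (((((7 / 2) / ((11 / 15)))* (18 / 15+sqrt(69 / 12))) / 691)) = 541472.51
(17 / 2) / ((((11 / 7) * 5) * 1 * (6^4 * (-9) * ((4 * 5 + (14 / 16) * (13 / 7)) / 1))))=-119 / 27745740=-0.00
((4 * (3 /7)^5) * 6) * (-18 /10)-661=-55599623 /84035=-661.62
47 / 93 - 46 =-45.49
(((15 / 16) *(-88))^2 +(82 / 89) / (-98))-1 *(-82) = 120158469 / 17444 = 6888.24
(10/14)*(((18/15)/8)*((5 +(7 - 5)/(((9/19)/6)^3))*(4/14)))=15697/126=124.58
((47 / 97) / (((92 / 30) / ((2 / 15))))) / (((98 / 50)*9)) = 1175 / 983871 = 0.00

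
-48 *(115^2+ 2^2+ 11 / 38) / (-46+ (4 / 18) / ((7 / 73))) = 2209599 / 152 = 14536.84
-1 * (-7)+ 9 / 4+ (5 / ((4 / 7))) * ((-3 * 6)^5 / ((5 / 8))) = -105815771 / 4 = -26453942.75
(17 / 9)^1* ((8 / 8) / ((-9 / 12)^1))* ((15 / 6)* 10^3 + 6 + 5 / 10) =-18938 / 3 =-6312.67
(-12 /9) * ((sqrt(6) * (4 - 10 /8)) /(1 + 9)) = -11 * sqrt(6) /30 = -0.90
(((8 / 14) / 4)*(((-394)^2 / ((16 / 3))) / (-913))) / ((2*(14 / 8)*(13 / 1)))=-116427 / 1163162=-0.10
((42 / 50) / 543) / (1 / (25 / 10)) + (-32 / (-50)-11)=-93723 / 9050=-10.36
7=7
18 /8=9 /4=2.25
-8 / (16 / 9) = -9 / 2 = -4.50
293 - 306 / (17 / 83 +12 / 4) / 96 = 1242775 / 4256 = 292.01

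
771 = 771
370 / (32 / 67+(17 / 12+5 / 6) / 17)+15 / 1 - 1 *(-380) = 2783425 / 2779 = 1001.59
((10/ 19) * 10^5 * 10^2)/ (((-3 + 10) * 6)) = 50000000/ 399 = 125313.28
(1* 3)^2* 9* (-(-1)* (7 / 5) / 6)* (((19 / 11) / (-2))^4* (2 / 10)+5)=1131490269 / 11712800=96.60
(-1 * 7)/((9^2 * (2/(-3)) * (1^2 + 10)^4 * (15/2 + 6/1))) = 7/10673289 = 0.00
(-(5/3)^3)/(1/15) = -625/9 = -69.44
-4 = -4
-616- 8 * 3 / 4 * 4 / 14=-4324 / 7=-617.71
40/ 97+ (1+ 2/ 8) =645/ 388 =1.66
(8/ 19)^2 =64/ 361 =0.18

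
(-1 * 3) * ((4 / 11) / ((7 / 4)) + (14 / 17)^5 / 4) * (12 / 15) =-0.73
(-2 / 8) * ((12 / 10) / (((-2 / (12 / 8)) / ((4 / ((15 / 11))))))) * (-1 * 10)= -33 / 5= -6.60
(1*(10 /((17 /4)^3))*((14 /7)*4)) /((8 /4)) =2560 /4913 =0.52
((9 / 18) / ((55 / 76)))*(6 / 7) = 228 / 385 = 0.59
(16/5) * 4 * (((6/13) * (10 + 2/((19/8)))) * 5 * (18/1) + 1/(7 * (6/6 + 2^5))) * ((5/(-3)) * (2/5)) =-3289175936/855855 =-3843.15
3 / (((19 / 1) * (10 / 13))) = 39 / 190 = 0.21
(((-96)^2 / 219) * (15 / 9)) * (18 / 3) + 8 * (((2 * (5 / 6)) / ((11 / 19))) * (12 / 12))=1069240 / 2409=443.85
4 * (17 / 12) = 5.67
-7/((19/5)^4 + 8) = -4375/135321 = -0.03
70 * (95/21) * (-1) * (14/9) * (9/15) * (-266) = 707560/9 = 78617.78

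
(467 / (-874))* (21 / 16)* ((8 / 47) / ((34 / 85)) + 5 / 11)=-4462185 / 7229728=-0.62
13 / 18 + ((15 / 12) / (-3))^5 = 176587 / 248832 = 0.71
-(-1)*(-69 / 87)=-23 / 29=-0.79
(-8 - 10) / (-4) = 9 / 2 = 4.50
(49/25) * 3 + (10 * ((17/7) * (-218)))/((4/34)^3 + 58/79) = -179652898753/24988775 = -7189.34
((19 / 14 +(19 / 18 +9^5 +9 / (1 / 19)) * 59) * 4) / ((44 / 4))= 1270561.32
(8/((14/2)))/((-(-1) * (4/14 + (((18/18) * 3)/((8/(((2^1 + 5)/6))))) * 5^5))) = 128/153157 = 0.00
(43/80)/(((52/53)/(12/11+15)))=403383/45760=8.82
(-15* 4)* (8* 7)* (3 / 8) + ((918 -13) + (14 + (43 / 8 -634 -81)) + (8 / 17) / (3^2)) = -1050.57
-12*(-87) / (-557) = -1044 / 557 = -1.87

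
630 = 630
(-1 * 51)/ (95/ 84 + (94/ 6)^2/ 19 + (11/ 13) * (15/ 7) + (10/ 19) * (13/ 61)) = -193641084/ 60653071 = -3.19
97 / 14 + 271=3891 / 14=277.93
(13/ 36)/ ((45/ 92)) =299/ 405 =0.74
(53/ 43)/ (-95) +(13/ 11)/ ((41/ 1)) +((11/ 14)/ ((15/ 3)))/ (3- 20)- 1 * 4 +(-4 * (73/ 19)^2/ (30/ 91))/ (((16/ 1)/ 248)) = -69485633056123/ 24993116610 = -2780.19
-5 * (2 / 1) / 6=-5 / 3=-1.67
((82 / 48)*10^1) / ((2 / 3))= 205 / 8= 25.62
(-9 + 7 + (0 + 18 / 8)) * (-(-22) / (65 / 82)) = 451 / 65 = 6.94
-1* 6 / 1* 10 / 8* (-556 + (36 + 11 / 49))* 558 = 106587765 / 49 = 2175260.51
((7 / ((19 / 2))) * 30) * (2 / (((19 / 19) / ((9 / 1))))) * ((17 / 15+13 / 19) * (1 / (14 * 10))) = 9324 / 1805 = 5.17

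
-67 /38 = -1.76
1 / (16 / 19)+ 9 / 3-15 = -173 / 16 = -10.81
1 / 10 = 0.10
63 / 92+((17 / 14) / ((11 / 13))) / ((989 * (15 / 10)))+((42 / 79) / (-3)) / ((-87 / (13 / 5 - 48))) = 6210367729 / 10467991380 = 0.59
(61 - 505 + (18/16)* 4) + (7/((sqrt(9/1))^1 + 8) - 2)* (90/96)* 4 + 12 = -19035/44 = -432.61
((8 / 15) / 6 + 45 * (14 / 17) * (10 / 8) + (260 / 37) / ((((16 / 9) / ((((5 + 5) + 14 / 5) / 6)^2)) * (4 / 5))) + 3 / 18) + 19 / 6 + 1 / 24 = 16365703 / 226440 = 72.27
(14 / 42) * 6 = 2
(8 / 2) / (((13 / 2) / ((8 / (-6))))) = -32 / 39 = -0.82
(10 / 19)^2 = 100 / 361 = 0.28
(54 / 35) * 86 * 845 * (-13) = -1457552.57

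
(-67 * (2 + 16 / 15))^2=9498724 / 225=42216.55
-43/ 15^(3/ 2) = -43 * sqrt(15)/ 225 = -0.74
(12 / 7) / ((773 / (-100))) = -1200 / 5411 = -0.22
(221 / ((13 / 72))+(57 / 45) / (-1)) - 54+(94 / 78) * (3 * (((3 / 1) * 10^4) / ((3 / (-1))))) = -6822097 / 195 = -34985.11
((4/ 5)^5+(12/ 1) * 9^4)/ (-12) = -6561.03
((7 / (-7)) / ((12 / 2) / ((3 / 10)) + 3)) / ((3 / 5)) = -5 / 69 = -0.07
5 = 5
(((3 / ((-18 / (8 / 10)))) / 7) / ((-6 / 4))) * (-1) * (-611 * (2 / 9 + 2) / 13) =752 / 567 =1.33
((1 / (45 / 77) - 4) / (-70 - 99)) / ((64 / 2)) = 103 / 243360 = 0.00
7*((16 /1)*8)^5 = 240518168576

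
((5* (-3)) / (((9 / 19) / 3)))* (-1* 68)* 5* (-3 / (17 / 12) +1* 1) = -36100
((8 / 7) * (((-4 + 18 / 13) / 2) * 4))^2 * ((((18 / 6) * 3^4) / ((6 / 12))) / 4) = 4342.01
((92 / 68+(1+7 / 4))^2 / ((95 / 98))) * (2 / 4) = 3814209 / 439280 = 8.68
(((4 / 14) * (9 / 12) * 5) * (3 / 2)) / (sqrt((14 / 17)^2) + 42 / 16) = 1530 / 3283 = 0.47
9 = 9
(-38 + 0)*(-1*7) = 266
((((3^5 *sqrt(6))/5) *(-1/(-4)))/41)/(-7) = -243 *sqrt(6)/5740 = -0.10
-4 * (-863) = 3452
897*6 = 5382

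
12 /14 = 6 /7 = 0.86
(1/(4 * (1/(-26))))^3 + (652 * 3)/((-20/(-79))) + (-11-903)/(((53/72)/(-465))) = 1239826139/2120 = 584823.65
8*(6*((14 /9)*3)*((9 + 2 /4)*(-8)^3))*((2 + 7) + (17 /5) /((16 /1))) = -50186752 /5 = -10037350.40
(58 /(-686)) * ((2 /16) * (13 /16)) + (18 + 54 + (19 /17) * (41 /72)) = 72.63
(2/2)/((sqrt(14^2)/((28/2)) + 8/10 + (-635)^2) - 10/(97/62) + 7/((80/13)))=1552/625799839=0.00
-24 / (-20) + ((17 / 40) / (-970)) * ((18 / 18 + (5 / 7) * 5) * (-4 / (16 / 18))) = 1.21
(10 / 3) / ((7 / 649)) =6490 / 21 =309.05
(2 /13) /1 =2 /13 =0.15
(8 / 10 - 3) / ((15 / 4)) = -44 / 75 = -0.59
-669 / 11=-60.82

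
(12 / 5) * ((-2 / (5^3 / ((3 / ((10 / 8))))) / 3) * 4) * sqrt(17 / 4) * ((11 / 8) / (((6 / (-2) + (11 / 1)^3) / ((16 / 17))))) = -264 * sqrt(17) / 4409375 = -0.00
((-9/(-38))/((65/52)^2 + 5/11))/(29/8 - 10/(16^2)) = 11264/343995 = 0.03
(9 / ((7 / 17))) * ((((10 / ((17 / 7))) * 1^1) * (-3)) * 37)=-9990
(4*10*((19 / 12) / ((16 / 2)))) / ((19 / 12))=5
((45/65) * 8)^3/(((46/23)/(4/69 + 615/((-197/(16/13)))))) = -41599484928/129409891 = -321.46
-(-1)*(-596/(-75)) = 596/75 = 7.95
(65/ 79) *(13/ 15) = 169/ 237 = 0.71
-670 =-670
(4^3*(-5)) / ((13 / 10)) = -246.15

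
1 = 1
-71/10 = -7.10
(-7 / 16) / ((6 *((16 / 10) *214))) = -35 / 164352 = -0.00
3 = 3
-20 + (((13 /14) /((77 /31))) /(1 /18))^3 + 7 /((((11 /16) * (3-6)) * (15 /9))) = 221314803267 /782954095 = 282.67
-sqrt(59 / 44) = -sqrt(649) / 22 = -1.16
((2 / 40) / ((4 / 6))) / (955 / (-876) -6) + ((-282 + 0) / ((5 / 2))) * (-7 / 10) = 24517743 / 310550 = 78.95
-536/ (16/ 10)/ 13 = -335/ 13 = -25.77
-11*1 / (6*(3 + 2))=-11 / 30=-0.37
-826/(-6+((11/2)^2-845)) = 472/469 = 1.01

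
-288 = -288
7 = 7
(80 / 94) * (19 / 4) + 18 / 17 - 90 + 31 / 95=-6419461 / 75905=-84.57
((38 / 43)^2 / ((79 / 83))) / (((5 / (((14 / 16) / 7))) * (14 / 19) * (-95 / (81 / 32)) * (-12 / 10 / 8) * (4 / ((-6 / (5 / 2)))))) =-2427003 / 817997600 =-0.00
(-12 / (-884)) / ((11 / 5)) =15 / 2431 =0.01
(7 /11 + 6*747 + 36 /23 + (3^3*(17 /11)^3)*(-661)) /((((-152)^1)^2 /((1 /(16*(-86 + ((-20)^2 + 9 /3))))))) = -0.00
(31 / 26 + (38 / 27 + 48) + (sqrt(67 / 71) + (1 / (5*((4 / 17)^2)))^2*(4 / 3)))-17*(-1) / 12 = sqrt(4757) / 71 + 38984357 / 561600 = 70.39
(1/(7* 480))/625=1/2100000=0.00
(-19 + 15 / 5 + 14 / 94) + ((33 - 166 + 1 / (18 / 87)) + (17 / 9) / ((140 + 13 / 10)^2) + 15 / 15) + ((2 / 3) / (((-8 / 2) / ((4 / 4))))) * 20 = -247201037797 / 1689097374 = -146.35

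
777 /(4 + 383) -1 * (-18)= 2581 /129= 20.01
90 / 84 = 15 / 14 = 1.07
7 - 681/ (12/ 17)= -3831/ 4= -957.75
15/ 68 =0.22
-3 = -3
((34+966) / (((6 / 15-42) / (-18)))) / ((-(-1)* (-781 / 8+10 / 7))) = -315000 / 70031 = -4.50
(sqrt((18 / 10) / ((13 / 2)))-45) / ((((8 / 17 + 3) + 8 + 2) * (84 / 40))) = -1.57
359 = 359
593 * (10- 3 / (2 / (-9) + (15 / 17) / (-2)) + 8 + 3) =3072333 / 203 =15134.65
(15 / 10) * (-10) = -15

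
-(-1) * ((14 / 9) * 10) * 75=3500 / 3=1166.67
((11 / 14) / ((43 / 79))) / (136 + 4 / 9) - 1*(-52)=38449133 / 739256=52.01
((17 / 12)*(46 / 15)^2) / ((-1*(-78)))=8993 / 52650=0.17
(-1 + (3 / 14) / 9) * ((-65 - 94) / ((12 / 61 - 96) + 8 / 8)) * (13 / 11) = -1723189 / 890582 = -1.93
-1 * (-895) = 895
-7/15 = -0.47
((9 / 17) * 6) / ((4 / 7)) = 189 / 34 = 5.56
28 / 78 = 14 / 39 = 0.36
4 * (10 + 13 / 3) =172 / 3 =57.33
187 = 187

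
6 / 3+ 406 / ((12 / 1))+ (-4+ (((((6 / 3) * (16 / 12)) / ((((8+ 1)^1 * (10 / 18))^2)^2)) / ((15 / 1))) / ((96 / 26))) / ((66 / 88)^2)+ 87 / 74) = 927453848 / 28096875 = 33.01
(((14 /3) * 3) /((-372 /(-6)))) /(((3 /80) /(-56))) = -31360 /93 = -337.20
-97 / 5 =-19.40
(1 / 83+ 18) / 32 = 1495 / 2656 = 0.56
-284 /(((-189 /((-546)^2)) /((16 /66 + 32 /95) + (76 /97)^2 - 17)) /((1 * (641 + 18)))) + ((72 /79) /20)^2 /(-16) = -51541743573981539906089 /11045527128900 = -4666300030.09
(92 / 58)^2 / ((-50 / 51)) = -53958 / 21025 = -2.57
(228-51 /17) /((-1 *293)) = -225 /293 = -0.77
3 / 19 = 0.16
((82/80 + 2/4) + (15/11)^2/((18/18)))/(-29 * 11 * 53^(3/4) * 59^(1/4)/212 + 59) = -4394678299 * 53^(1/4) * 59^(3/4)/4465544120910 - 27552842 * sqrt(3127)/37843594245 - 224223128 * 53^(3/4) * 59^(1/4)/416279536695 - 96709754656/4579074903645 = -0.15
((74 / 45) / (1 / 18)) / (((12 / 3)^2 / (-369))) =-13653 / 20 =-682.65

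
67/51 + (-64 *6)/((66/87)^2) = -4109429/6171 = -665.93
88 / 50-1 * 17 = -381 / 25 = -15.24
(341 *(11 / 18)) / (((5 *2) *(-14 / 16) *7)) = -7502 / 2205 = -3.40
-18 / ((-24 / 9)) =27 / 4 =6.75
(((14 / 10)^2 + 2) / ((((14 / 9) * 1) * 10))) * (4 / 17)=891 / 14875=0.06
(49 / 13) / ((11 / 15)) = 735 / 143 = 5.14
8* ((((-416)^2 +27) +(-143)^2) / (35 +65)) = 387064 / 25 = 15482.56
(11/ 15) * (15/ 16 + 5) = 209/ 48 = 4.35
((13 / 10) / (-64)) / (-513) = 13 / 328320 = 0.00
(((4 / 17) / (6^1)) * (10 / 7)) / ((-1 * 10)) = -2 / 357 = -0.01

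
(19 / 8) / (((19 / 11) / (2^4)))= 22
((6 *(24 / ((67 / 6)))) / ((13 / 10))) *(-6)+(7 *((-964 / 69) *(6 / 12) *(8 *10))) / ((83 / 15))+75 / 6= -2507359845 / 3325478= -753.98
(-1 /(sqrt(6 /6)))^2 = 1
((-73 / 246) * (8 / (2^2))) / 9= -73 / 1107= -0.07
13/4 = 3.25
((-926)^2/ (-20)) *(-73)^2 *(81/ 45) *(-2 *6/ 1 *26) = 128311268080.32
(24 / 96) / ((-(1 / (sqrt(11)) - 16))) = sqrt(11) / 11260 + 44 / 2815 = 0.02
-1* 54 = -54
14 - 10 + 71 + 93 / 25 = 1968 / 25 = 78.72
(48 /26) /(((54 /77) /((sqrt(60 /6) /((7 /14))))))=616*sqrt(10) /117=16.65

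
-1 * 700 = -700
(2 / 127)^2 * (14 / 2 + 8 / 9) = 284 / 145161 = 0.00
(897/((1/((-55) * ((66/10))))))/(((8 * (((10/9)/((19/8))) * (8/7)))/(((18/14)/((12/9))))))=-1503345987/20480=-73405.57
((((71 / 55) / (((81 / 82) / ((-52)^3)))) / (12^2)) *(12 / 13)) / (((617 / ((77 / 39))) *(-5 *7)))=1210976 / 11244825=0.11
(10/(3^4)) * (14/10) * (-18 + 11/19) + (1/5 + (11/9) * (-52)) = -66.37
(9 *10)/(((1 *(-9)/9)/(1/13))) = -90/13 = -6.92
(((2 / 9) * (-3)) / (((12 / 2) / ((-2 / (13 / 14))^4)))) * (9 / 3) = -614656 / 85683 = -7.17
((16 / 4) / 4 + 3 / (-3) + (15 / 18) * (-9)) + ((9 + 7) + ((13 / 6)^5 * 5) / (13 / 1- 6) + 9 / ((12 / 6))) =2564081 / 54432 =47.11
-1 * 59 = -59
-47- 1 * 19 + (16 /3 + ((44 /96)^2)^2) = -20113103 /331776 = -60.62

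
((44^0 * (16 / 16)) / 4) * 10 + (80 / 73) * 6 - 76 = -9771 / 146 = -66.92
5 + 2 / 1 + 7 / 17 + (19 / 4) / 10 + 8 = 10803 / 680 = 15.89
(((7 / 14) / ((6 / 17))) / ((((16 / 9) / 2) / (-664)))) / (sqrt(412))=-4233* sqrt(103) / 824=-52.14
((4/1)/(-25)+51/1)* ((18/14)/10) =11439/1750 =6.54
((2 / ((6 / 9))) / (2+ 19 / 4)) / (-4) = -1 / 9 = -0.11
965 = 965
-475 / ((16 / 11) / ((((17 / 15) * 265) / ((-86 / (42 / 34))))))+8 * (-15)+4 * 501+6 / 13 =58909423 / 17888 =3293.24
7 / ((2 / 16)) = 56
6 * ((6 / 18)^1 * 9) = 18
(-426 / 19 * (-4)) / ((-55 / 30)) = -10224 / 209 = -48.92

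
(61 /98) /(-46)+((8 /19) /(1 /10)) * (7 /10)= 251289 /85652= 2.93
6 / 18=1 / 3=0.33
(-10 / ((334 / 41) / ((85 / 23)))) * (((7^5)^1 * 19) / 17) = -327316325 / 3841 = -85216.43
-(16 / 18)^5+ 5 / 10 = -6487 / 118098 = -0.05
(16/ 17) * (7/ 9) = 112/ 153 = 0.73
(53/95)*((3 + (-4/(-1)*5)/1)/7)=1219/665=1.83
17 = 17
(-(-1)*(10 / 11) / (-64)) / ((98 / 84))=-15 / 1232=-0.01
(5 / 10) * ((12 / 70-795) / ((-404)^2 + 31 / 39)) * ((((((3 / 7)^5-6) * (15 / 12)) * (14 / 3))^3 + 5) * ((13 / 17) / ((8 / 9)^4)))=126.94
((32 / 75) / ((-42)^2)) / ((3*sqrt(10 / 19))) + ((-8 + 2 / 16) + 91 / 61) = -3115 / 488 + 4*sqrt(190) / 496125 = -6.38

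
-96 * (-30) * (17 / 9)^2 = 92480 / 9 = 10275.56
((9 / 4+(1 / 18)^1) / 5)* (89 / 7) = 7387 / 1260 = 5.86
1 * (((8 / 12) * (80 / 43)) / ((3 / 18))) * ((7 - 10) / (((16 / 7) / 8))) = -3360 / 43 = -78.14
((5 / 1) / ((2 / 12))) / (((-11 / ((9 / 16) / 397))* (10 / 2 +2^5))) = -135 / 1292632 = -0.00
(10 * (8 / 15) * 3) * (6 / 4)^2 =36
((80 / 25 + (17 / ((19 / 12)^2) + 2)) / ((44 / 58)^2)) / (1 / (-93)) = -76883379 / 39710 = -1936.12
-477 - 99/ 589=-281052/ 589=-477.17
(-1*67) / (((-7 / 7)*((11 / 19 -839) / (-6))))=1273 / 2655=0.48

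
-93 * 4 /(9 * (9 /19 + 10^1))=-2356 /597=-3.95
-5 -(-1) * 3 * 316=943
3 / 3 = 1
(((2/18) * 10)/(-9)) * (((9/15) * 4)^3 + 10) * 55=-65516/405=-161.77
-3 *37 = -111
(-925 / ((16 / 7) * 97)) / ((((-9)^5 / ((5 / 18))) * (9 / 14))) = 0.00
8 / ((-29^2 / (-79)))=632 / 841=0.75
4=4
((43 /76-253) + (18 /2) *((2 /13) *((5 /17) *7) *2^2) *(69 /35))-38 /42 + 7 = -78958769 /352716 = -223.86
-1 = -1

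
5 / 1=5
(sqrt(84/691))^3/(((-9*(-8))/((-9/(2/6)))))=-63*sqrt(14511)/477481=-0.02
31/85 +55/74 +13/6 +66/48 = 350953/75480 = 4.65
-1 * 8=-8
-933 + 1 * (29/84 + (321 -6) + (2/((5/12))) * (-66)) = -392471/420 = -934.45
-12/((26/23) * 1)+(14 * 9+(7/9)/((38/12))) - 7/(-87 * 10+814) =115.76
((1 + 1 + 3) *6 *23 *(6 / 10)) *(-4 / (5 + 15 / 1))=-414 / 5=-82.80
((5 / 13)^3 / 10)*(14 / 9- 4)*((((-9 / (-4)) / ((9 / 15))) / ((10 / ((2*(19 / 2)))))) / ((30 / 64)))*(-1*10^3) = 4180000 / 19773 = 211.40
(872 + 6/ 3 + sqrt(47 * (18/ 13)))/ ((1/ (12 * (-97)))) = -1017336 - 3492 * sqrt(1222)/ 13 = -1026726.02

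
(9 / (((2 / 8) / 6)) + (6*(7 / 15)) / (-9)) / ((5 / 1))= 9706 / 225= 43.14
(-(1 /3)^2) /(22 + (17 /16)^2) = -256 /53289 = -0.00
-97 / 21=-4.62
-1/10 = -0.10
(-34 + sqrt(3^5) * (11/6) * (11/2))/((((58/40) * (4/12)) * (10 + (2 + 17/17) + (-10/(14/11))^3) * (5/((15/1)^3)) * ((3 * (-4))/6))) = 182.22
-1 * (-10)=10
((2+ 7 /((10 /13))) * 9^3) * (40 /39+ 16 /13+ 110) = 59043897 /65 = 908367.65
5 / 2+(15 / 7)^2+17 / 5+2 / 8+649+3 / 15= 659.94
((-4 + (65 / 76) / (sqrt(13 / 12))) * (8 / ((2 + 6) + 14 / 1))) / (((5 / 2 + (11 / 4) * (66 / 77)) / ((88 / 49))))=-64 / 119 + 40 * sqrt(39) / 2261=-0.43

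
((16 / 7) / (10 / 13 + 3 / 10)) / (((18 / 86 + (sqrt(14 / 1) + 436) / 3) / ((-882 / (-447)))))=211583736000 / 7300104319429-484585920*sqrt(14) / 7300104319429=0.03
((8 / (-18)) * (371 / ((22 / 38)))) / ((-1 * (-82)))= -14098 / 4059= -3.47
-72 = -72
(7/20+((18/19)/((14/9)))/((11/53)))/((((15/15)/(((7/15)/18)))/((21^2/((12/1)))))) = 4708949/1504800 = 3.13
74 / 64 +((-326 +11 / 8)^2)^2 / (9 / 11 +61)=179643548.79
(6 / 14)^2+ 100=4909 / 49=100.18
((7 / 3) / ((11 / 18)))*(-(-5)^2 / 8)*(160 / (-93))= 7000 / 341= 20.53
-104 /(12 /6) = -52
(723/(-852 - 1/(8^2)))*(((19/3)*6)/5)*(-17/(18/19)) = 94657088/817935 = 115.73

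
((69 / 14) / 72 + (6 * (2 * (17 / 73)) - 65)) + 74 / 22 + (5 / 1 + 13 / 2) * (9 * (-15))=-434734451 / 269808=-1611.27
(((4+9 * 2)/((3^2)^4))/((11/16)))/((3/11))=352/19683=0.02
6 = 6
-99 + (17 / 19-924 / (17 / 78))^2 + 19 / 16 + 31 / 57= 89969623694449 / 5007792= 17965926.64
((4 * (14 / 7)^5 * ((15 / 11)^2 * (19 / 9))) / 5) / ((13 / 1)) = 12160 / 1573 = 7.73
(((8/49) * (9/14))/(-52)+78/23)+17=2091064/102557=20.39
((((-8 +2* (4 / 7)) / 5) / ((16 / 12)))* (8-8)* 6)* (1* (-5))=0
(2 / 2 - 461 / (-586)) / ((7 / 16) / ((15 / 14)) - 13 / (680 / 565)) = -0.17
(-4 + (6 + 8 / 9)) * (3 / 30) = 13 / 45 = 0.29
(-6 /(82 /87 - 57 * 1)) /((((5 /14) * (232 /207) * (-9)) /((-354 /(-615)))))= -85491 /4998925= -0.02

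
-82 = -82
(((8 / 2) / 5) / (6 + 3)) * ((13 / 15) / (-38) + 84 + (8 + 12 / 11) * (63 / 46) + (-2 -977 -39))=-265799858 / 3244725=-81.92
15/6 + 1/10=13/5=2.60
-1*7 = -7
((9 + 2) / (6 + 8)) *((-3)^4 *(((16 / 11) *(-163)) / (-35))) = 105624 / 245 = 431.12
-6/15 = -2/5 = -0.40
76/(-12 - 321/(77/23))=-5852/8307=-0.70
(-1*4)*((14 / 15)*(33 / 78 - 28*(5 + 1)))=121996 / 195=625.62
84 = 84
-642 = -642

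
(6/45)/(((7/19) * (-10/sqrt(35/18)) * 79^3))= -19 * sqrt(70)/1553072850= -0.00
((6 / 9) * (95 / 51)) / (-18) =-95 / 1377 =-0.07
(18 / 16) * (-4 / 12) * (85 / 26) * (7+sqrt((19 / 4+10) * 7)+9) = -255 / 13-255 * sqrt(413) / 416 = -32.07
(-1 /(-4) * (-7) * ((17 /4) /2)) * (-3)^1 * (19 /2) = 6783 /64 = 105.98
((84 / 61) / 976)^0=1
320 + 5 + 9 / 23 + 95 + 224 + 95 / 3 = 46648 / 69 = 676.06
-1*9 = -9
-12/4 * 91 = -273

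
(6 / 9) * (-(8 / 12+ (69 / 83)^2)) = -56122 / 62001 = -0.91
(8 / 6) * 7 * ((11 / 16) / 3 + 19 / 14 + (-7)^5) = -5646619 / 36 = -156850.53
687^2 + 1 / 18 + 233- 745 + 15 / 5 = 8486281 / 18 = 471460.06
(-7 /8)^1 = -7 /8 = -0.88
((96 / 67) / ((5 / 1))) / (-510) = -16 / 28475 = -0.00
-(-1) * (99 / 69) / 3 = 11 / 23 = 0.48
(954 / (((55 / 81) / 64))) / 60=412128 / 275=1498.65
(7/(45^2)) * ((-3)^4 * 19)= 133/25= 5.32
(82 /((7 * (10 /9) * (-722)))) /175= -369 /4422250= -0.00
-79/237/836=-1/2508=-0.00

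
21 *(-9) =-189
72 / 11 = 6.55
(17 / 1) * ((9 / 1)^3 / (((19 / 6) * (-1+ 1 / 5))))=-185895 / 38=-4891.97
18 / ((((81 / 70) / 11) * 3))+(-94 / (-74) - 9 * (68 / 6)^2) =-1096595 / 999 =-1097.69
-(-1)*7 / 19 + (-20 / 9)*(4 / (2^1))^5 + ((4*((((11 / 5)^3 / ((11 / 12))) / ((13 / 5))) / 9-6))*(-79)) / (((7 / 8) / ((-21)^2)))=48708874043 / 55575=876452.97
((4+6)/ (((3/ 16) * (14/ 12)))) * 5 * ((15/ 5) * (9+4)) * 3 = 187200/ 7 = 26742.86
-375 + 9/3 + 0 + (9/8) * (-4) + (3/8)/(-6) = -6025/16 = -376.56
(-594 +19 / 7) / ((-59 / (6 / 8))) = 7.52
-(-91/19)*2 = 182/19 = 9.58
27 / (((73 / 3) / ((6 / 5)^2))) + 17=33941 / 1825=18.60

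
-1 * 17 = -17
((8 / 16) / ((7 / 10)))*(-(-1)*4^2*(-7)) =-80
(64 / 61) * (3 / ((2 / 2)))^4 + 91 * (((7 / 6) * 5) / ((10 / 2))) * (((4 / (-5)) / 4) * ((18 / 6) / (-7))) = 57391 / 610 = 94.08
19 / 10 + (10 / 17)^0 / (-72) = 679 / 360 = 1.89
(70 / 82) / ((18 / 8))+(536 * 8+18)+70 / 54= 4768597 / 1107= 4307.68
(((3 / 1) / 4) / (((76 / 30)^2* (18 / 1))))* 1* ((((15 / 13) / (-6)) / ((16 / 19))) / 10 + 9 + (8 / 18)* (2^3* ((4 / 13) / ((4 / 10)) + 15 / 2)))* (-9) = -2.24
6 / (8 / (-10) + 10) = 15 / 23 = 0.65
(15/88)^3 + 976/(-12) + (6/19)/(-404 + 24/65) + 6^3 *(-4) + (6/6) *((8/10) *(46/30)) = -6013393969879871/6369429158400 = -944.10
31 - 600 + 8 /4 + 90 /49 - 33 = -29310 /49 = -598.16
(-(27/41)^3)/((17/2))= -39366/1171657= -0.03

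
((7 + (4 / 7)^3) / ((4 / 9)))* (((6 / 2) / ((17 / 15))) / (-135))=-435 / 1372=-0.32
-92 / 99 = -0.93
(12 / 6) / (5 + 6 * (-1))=-2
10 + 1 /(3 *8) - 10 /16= 9.42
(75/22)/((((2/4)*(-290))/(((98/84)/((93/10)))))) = -175/59334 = -0.00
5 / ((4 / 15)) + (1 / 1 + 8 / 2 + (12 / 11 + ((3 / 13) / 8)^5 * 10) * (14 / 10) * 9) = 12545213081867 / 334579548160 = 37.50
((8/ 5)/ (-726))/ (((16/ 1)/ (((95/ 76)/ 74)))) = -1/ 429792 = -0.00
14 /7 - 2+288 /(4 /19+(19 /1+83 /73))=14.15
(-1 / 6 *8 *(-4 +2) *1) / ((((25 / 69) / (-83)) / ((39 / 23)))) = -25896 / 25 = -1035.84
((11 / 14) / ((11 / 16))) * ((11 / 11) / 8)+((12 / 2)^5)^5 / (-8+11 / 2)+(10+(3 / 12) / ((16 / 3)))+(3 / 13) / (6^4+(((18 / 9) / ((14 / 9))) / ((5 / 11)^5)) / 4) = -12677695622404086730269212840219 / 1114805415360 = -11372115211971880540.21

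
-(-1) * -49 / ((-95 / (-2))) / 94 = -49 / 4465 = -0.01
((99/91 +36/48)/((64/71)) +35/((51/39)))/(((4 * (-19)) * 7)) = -600377/11088896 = -0.05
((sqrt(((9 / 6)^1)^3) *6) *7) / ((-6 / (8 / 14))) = -7.35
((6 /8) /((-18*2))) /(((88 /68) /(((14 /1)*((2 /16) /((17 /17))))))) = -0.03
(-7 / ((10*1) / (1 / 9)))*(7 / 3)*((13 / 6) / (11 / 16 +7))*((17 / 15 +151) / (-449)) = 5814536 / 335504025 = 0.02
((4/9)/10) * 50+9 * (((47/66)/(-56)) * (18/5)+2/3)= 7.81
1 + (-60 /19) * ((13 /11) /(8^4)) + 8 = 1925949 /214016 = 9.00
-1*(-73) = 73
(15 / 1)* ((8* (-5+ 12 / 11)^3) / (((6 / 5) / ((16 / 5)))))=-25442240 / 1331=-19115.13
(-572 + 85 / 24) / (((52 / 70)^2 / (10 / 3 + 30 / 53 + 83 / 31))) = -541774785475 / 79968096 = -6774.89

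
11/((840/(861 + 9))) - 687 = -18917/28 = -675.61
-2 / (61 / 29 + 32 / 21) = -1218 / 2209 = -0.55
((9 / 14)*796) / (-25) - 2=-22.47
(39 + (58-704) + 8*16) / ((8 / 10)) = -2395 / 4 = -598.75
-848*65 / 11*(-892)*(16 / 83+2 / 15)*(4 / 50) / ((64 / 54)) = 2245704552 / 22825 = 98387.93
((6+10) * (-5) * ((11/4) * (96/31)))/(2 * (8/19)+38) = -66880/3813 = -17.54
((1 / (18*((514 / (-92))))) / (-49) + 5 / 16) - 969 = -1756609795 / 1813392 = -968.69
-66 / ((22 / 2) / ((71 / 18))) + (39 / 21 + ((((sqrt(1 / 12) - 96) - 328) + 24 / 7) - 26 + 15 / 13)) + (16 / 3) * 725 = sqrt(3) / 6 + 309349 / 91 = 3399.73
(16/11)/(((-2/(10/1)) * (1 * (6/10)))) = -400/33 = -12.12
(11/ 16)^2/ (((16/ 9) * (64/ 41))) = 44649/ 262144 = 0.17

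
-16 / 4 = -4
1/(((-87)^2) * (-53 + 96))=1/325467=0.00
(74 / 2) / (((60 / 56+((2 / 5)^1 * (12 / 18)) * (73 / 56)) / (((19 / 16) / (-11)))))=-73815 / 26224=-2.81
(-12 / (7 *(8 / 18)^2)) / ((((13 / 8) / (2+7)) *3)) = -1458 / 91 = -16.02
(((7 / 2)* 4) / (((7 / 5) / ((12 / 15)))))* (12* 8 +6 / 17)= 13104 / 17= 770.82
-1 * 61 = -61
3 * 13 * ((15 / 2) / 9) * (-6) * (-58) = 11310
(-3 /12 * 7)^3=-5.36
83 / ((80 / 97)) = 8051 / 80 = 100.64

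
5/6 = 0.83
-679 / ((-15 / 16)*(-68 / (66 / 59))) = -59752 / 5015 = -11.91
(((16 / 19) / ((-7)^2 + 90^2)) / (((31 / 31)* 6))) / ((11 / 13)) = 104 / 5109423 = 0.00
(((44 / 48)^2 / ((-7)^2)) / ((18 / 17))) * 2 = 2057 / 63504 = 0.03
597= 597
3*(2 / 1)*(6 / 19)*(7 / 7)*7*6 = 1512 / 19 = 79.58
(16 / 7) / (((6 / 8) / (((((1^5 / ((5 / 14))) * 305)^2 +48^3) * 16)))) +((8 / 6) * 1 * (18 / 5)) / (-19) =81706249736 / 1995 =40955513.65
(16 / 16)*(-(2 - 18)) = 16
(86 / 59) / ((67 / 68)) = 5848 / 3953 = 1.48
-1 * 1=-1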